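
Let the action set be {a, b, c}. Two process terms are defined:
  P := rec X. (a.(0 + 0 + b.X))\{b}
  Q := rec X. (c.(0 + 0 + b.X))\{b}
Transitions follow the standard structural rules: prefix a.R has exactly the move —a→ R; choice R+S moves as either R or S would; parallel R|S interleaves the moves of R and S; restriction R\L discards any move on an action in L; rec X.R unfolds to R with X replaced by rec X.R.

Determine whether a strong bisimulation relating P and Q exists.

not bisimilar

P's transition system — 2 states:
  p0 = rec X. (a.(0 + 0 + b.X))\{b} :: =a=> p1
  p1 = (0 + 0 + b.(rec X. (a.(0 + 0 + b.X))\{b}))\{b} :: stopped
Q's transition system — 2 states:
  q0 = rec X. (c.(0 + 0 + b.X))\{b} :: =c=> q1
  q1 = (0 + 0 + b.(rec X. (c.(0 + 0 + b.X))\{b}))\{b} :: stopped
Partition-refinement fixed point:
  B0 = {p0}
  B1 = {p1, q1}
  B2 = {q0}
p0 ∈ B0, q0 ∈ B2 → different blocks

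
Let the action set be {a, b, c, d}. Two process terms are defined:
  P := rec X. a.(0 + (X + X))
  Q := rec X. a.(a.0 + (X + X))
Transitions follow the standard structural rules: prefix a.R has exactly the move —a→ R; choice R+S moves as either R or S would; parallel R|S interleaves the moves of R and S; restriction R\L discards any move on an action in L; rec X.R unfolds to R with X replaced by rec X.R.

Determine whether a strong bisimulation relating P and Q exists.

Reachable graph of P (2 states):
  m0 = rec X. a.(0 + (X + X)) has moves —a→ m1
  m1 = 0 + ((rec X. a.(0 + (X + X))) + (rec X. a.(0 + (X + X)))) has moves —a→ m1
Reachable graph of Q (3 states):
  n0 = rec X. a.(a.0 + (X + X)) has moves —a→ n1
  n1 = a.0 + ((rec X. a.(a.0 + (X + X))) + (rec X. a.(a.0 + (X + X)))) has moves —a→ n1, —a→ n2
  n2 = 0 has moves deadlocked
Coarsest stable partition (strong bisimilarity classes):
  B0 = {m0, m1}
  B1 = {n0}
  B2 = {n1}
  B3 = {n2}
m0 ∈ B0, n0 ∈ B1 → different blocks

NO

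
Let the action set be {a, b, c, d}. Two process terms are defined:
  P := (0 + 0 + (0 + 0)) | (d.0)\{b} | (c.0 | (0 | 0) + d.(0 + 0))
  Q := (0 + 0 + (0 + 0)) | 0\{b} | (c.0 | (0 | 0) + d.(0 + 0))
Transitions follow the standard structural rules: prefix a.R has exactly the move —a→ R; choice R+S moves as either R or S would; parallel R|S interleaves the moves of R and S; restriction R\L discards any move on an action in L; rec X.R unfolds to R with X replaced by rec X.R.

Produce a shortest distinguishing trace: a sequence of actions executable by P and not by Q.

Reachable graph of P (6 states):
  m0 = (0 + 0 + (0 + 0)) | (d.0)\{b} | (c.0 | (0 | 0) + d.(0 + 0)) ⊢ —c→ m1, —d→ m2, —d→ m3
  m1 = (0 + 0 + (0 + 0)) | (d.0)\{b} | (0 | (0 | 0)) ⊢ —d→ m4
  m2 = (0 + 0 + (0 + 0)) | (d.0)\{b} | (0 + 0) ⊢ —d→ m5
  m3 = (0 + 0 + (0 + 0)) | 0\{b} | (c.0 | (0 | 0) + d.(0 + 0)) ⊢ —c→ m4, —d→ m5
  m4 = (0 + 0 + (0 + 0)) | 0\{b} | (0 | (0 | 0)) ⊢ stopped
  m5 = (0 + 0 + (0 + 0)) | 0\{b} | (0 + 0) ⊢ stopped
Reachable graph of Q (3 states):
  n0 = (0 + 0 + (0 + 0)) | 0\{b} | (c.0 | (0 | 0) + d.(0 + 0)) ⊢ —c→ n1, —d→ n2
  n1 = (0 + 0 + (0 + 0)) | 0\{b} | (0 | (0 | 0)) ⊢ stopped
  n2 = (0 + 0 + (0 + 0)) | 0\{b} | (0 + 0) ⊢ stopped
Executing cd from P (initial set {m0}):
  [1] c ⇒ {m1}
  [2] d ⇒ {m4}
  ✓ P
Executing cd from Q (initial set {n0}):
  [1] c ⇒ {n1}
  [2] d ⇒ no successor for Q

cd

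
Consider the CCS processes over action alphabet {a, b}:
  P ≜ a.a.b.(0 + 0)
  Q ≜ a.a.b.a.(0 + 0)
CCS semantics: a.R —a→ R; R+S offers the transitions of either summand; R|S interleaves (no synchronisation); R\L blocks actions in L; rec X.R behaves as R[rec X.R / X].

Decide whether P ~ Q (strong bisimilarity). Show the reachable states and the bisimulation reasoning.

P ≁ Q

Reachable graph of P (4 states):
  s0 = a.a.b.(0 + 0) :: -a-> s1
  s1 = a.b.(0 + 0) :: -a-> s2
  s2 = b.(0 + 0) :: -b-> s3
  s3 = 0 + 0 :: ∅
Reachable graph of Q (5 states):
  t0 = a.a.b.a.(0 + 0) :: -a-> t1
  t1 = a.b.a.(0 + 0) :: -a-> t2
  t2 = b.a.(0 + 0) :: -b-> t3
  t3 = a.(0 + 0) :: -a-> t4
  t4 = 0 + 0 :: ∅
Partition-refinement fixed point:
  B0 = {s0}
  B1 = {s1}
  B2 = {s2}
  B3 = {s3, t4}
  B4 = {t0}
  B5 = {t1}
  B6 = {t2}
  B7 = {t3}
s0 ∈ B0, t0 ∈ B4 → different blocks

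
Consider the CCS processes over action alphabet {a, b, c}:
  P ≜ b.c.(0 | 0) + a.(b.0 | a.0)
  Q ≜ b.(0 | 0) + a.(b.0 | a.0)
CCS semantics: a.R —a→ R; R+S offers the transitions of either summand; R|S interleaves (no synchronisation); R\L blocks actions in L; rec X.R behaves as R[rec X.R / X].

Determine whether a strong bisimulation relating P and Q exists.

NO

P's transition system — 6 states:
  s0 = b.c.(0 | 0) + a.(b.0 | a.0) :: =a=> s1, =b=> s2
  s1 = b.0 | a.0 :: =a=> s3, =b=> s4
  s2 = c.(0 | 0) :: =c=> s5
  s3 = b.0 | 0 :: =b=> s5
  s4 = 0 | a.0 :: =a=> s5
  s5 = 0 | 0 :: stopped
Q's transition system — 5 states:
  t0 = b.(0 | 0) + a.(b.0 | a.0) :: =a=> t1, =b=> t2
  t1 = b.0 | a.0 :: =a=> t3, =b=> t4
  t2 = 0 | 0 :: stopped
  t3 = b.0 | 0 :: =b=> t2
  t4 = 0 | a.0 :: =a=> t2
Partition-refinement fixed point:
  B0 = {s0}
  B1 = {s1, t1}
  B2 = {s4, t4}
  B3 = {s5, t2}
  B4 = {s3, t3}
  B5 = {s2}
  B6 = {t0}
s0 ∈ B0, t0 ∈ B6 → different blocks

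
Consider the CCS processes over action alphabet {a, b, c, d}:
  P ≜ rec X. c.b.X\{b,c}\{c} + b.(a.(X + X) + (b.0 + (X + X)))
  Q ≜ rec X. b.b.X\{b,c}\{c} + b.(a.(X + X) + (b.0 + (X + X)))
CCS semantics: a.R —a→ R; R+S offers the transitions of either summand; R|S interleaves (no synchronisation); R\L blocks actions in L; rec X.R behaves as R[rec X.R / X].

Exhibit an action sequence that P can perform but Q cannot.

LTS(P): 6 reachable states
  u0 = rec X. c.b.X\{b,c}\{c} + b.(a.(X + X) + (b.0 + (X + X))) has moves --b--▸ u1, --c--▸ u2
  u1 = a.((rec X. c.b.X\{b,c}\{c} + b.(a.(X + X) + (b.0 + (X + X)))) + (rec X. c.b.X\{b,c}\{c} + b.(a.(X + X) + (b.0 + (X + X))))) + (b.0 + ((rec X. c.b.X\{b,c}\{c} + b.(a.(X + X) + (b.0 + (X + X)))) + (rec X. c.b.X\{b,c}\{c} + b.(a.(X + X) + (b.0 + (X + X)))))) has moves --a--▸ u3, --b--▸ u1, --b--▸ u4, --c--▸ u2
  u2 = b.(rec X. c.b.X\{b,c}\{c} + b.(a.(X + X) + (b.0 + (X + X))))\{b,c}\{c} has moves --b--▸ u5
  u3 = (rec X. c.b.X\{b,c}\{c} + b.(a.(X + X) + (b.0 + (X + X)))) + (rec X. c.b.X\{b,c}\{c} + b.(a.(X + X) + (b.0 + (X + X)))) has moves --b--▸ u1, --c--▸ u2
  u4 = 0 has moves deadlocked
  u5 = (rec X. c.b.X\{b,c}\{c} + b.(a.(X + X) + (b.0 + (X + X))))\{b,c}\{c} has moves deadlocked
LTS(Q): 6 reachable states
  v0 = rec X. b.b.X\{b,c}\{c} + b.(a.(X + X) + (b.0 + (X + X))) has moves --b--▸ v1, --b--▸ v2
  v1 = a.((rec X. b.b.X\{b,c}\{c} + b.(a.(X + X) + (b.0 + (X + X)))) + (rec X. b.b.X\{b,c}\{c} + b.(a.(X + X) + (b.0 + (X + X))))) + (b.0 + ((rec X. b.b.X\{b,c}\{c} + b.(a.(X + X) + (b.0 + (X + X)))) + (rec X. b.b.X\{b,c}\{c} + b.(a.(X + X) + (b.0 + (X + X)))))) has moves --a--▸ v3, --b--▸ v1, --b--▸ v2, --b--▸ v4
  v2 = b.(rec X. b.b.X\{b,c}\{c} + b.(a.(X + X) + (b.0 + (X + X))))\{b,c}\{c} has moves --b--▸ v5
  v3 = (rec X. b.b.X\{b,c}\{c} + b.(a.(X + X) + (b.0 + (X + X)))) + (rec X. b.b.X\{b,c}\{c} + b.(a.(X + X) + (b.0 + (X + X)))) has moves --b--▸ v1, --b--▸ v2
  v4 = 0 has moves deadlocked
  v5 = (rec X. b.b.X\{b,c}\{c} + b.(a.(X + X) + (b.0 + (X + X))))\{b,c}\{c} has moves deadlocked
Executing c from P (initial set {u0}):
  [1] c ⇒ {u2}
  ✓ P
Executing c from Q (initial set {v0}):
  [1] c ⇒ no successor for Q

c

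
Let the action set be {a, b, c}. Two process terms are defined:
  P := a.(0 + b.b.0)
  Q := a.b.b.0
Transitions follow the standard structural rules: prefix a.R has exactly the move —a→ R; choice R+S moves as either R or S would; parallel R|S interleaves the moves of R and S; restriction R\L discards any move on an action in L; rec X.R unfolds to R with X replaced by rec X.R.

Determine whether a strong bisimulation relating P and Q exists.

P's transition system — 4 states:
  u0 = a.(0 + b.b.0) has moves -a-> u1
  u1 = 0 + b.b.0 has moves -b-> u2
  u2 = b.0 has moves -b-> u3
  u3 = 0 has moves deadlocked
Q's transition system — 4 states:
  v0 = a.b.b.0 has moves -a-> v1
  v1 = b.b.0 has moves -b-> v2
  v2 = b.0 has moves -b-> v3
  v3 = 0 has moves deadlocked
Bisimilarity quotient blocks:
  B0 = {u0, v0}
  B1 = {u1, v1}
  B2 = {u2, v2}
  B3 = {u3, v3}
u0 ∈ B0, v0 ∈ B0 → same block

bisimilar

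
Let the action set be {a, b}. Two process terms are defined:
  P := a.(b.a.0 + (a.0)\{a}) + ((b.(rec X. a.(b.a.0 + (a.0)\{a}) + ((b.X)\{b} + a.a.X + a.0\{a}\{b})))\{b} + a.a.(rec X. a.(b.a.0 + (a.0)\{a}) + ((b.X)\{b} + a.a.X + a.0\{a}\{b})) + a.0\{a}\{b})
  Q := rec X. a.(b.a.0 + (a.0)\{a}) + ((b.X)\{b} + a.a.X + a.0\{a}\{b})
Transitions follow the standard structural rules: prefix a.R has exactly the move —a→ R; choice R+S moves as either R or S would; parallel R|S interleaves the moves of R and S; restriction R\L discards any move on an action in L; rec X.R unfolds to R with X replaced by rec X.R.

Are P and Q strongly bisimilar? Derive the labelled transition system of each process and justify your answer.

bisimilar

LTS(P): 7 reachable states
  u0 = a.(b.a.0 + (a.0)\{a}) + ((b.(rec X. a.(b.a.0 + (a.0)\{a}) + ((b.X)\{b} + a.a.X + a.0\{a}\{b})))\{b} + a.a.(rec X. a.(b.a.0 + (a.0)\{a}) + ((b.X)\{b} + a.a.X + a.0\{a}\{b})) + a.0\{a}\{b}) | ··a··> u1, ··a··> u2, ··a··> u3
  u1 = 0\{a}\{b} | deadlocked
  u2 = a.(rec X. a.(b.a.0 + (a.0)\{a}) + ((b.X)\{b} + a.a.X + a.0\{a}\{b})) | ··a··> u4
  u3 = b.a.0 + (a.0)\{a} | ··b··> u5
  u4 = rec X. a.(b.a.0 + (a.0)\{a}) + ((b.X)\{b} + a.a.X + a.0\{a}\{b}) | ··a··> u1, ··a··> u2, ··a··> u3
  u5 = a.0 | ··a··> u6
  u6 = 0 | deadlocked
LTS(Q): 6 reachable states
  v0 = rec X. a.(b.a.0 + (a.0)\{a}) + ((b.X)\{b} + a.a.X + a.0\{a}\{b}) | ··a··> v1, ··a··> v2, ··a··> v3
  v1 = 0\{a}\{b} | deadlocked
  v2 = a.(rec X. a.(b.a.0 + (a.0)\{a}) + ((b.X)\{b} + a.a.X + a.0\{a}\{b})) | ··a··> v0
  v3 = b.a.0 + (a.0)\{a} | ··b··> v4
  v4 = a.0 | ··a··> v5
  v5 = 0 | deadlocked
Coarsest stable partition (strong bisimilarity classes):
  B0 = {u0, u4, v0}
  B1 = {u3, v3}
  B2 = {u5, v4}
  B3 = {u1, u6, v1, v5}
  B4 = {u2, v2}
u0 ∈ B0, v0 ∈ B0 → same block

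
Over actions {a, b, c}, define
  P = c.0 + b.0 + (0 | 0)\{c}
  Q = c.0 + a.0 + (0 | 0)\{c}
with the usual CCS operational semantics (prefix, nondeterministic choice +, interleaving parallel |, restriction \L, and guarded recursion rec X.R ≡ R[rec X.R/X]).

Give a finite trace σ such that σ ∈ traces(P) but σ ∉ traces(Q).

LTS(P): 2 reachable states
  m0 = c.0 + b.0 + (0 | 0)\{c} has moves =b=> m1, =c=> m1
  m1 = 0 has moves deadlocked
LTS(Q): 2 reachable states
  n0 = c.0 + a.0 + (0 | 0)\{c} has moves =a=> n1, =c=> n1
  n1 = 0 has moves deadlocked
Trace ⟨b⟩ through P, begin at {m0}:
  [1] b ⇒ {m1}
  P completes σ.
Trace ⟨b⟩ through Q, begin at {n0}:
  [1] b ⇒ ∅ (Q stuck)

b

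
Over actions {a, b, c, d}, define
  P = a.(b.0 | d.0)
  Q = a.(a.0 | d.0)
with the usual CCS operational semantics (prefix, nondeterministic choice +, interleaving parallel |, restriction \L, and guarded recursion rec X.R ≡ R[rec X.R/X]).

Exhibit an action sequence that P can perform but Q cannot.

ab

LTS(P): 5 reachable states
  p0 = a.(b.0 | d.0) → —a→ p1
  p1 = b.0 | d.0 → —b→ p2, —d→ p3
  p2 = 0 | d.0 → —d→ p4
  p3 = b.0 | 0 → —b→ p4
  p4 = 0 | 0 → (no moves)
LTS(Q): 5 reachable states
  q0 = a.(a.0 | d.0) → —a→ q1
  q1 = a.0 | d.0 → —a→ q2, —d→ q3
  q2 = 0 | d.0 → —d→ q4
  q3 = a.0 | 0 → —a→ q4
  q4 = 0 | 0 → (no moves)
Trace ⟨ab⟩ through P, begin at {p0}:
  after a @ step 1: {p1}
  after b @ step 2: {p2}
  — P admits the full trace.
Trace ⟨ab⟩ through Q, begin at {q0}:
  after a @ step 1: {q1}
  after b @ step 2: ∅ (Q stuck)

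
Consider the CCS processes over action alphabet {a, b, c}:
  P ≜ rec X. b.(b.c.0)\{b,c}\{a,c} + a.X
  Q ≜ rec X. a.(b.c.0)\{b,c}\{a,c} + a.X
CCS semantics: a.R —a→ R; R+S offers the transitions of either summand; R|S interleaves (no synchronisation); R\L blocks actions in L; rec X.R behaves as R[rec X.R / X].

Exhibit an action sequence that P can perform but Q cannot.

LTS(P): 2 reachable states
  u0 = rec X. b.(b.c.0)\{b,c}\{a,c} + a.X → —a→ u0, —b→ u1
  u1 = (b.c.0)\{b,c}\{a,c} → ∅
LTS(Q): 2 reachable states
  v0 = rec X. a.(b.c.0)\{b,c}\{a,c} + a.X → —a→ v0, —a→ v1
  v1 = (b.c.0)\{b,c}\{a,c} → ∅
Executing b from P (initial set {u0}):
  [1] b ⇒ {u1}
  P completes σ.
Executing b from Q (initial set {v0}):
  [1] b ⇒ no successor for Q

b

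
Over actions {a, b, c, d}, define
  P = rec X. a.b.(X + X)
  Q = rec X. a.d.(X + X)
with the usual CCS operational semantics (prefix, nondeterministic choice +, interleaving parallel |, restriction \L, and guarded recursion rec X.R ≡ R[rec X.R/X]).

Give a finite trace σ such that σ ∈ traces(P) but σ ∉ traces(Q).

ab

Reachable graph of P (3 states):
  p0 = rec X. a.b.(X + X) → ··a··> p1
  p1 = b.((rec X. a.b.(X + X)) + (rec X. a.b.(X + X))) → ··b··> p2
  p2 = (rec X. a.b.(X + X)) + (rec X. a.b.(X + X)) → ··a··> p1
Reachable graph of Q (3 states):
  q0 = rec X. a.d.(X + X) → ··a··> q1
  q1 = d.((rec X. a.d.(X + X)) + (rec X. a.d.(X + X))) → ··d··> q2
  q2 = (rec X. a.d.(X + X)) + (rec X. a.d.(X + X)) → ··a··> q1
Executing ab from P (initial set {p0}):
  step 1 (a): {p1}
  step 2 (b): {p2}
  P completes σ.
Executing ab from Q (initial set {q0}):
  step 1 (a): {q1}
  step 2 (b): ∅ (Q stuck)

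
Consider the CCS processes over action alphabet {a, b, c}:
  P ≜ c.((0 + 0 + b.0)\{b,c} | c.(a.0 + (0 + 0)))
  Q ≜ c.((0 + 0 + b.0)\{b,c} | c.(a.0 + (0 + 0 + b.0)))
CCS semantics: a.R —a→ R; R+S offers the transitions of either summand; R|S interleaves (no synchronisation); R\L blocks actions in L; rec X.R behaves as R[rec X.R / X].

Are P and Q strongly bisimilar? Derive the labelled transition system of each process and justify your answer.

P ≁ Q

P's transition system — 4 states:
  p0 = c.((0 + 0 + b.0)\{b,c} | c.(a.0 + (0 + 0))) ⊢ —c→ p1
  p1 = (0 + 0 + b.0)\{b,c} | c.(a.0 + (0 + 0)) ⊢ —c→ p2
  p2 = (0 + 0 + b.0)\{b,c} | (a.0 + (0 + 0)) ⊢ —a→ p3
  p3 = (0 + 0 + b.0)\{b,c} | 0 ⊢ (no moves)
Q's transition system — 4 states:
  q0 = c.((0 + 0 + b.0)\{b,c} | c.(a.0 + (0 + 0 + b.0))) ⊢ —c→ q1
  q1 = (0 + 0 + b.0)\{b,c} | c.(a.0 + (0 + 0 + b.0)) ⊢ —c→ q2
  q2 = (0 + 0 + b.0)\{b,c} | (a.0 + (0 + 0 + b.0)) ⊢ —a→ q3, —b→ q3
  q3 = (0 + 0 + b.0)\{b,c} | 0 ⊢ (no moves)
Coarsest stable partition (strong bisimilarity classes):
  B0 = {p0}
  B1 = {p1}
  B2 = {p2}
  B3 = {p3, q3}
  B4 = {q0}
  B5 = {q1}
  B6 = {q2}
p0 ∈ B0, q0 ∈ B4 → different blocks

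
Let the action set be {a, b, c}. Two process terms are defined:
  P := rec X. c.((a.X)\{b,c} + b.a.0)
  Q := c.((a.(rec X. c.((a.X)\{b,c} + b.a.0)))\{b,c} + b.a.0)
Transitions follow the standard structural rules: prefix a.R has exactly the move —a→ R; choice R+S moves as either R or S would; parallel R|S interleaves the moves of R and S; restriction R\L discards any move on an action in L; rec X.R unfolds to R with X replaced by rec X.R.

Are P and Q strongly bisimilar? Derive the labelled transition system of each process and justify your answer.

LTS(P): 5 reachable states
  u0 = rec X. c.((a.X)\{b,c} + b.a.0) has moves ··c··> u1
  u1 = (a.(rec X. c.((a.X)\{b,c} + b.a.0)))\{b,c} + b.a.0 has moves ··a··> u2, ··b··> u3
  u2 = (rec X. c.((a.X)\{b,c} + b.a.0))\{b,c} has moves deadlocked
  u3 = a.0 has moves ··a··> u4
  u4 = 0 has moves deadlocked
LTS(Q): 5 reachable states
  v0 = c.((a.(rec X. c.((a.X)\{b,c} + b.a.0)))\{b,c} + b.a.0) has moves ··c··> v1
  v1 = (a.(rec X. c.((a.X)\{b,c} + b.a.0)))\{b,c} + b.a.0 has moves ··a··> v2, ··b··> v3
  v2 = (rec X. c.((a.X)\{b,c} + b.a.0))\{b,c} has moves deadlocked
  v3 = a.0 has moves ··a··> v4
  v4 = 0 has moves deadlocked
Coarsest stable partition (strong bisimilarity classes):
  B0 = {u0, v0}
  B1 = {u1, v1}
  B2 = {u3, v3}
  B3 = {u2, u4, v2, v4}
u0 ∈ B0, v0 ∈ B0 → same block

P ~ Q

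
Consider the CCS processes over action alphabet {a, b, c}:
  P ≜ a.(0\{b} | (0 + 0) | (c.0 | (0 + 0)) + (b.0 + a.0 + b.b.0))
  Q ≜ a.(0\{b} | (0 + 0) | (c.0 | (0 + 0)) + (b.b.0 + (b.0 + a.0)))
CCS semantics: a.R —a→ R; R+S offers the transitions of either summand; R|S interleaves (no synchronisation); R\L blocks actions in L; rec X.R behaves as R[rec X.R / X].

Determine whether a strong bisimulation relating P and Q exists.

bisimilar

LTS(P): 5 reachable states
  m0 = a.(0\{b} | (0 + 0) | (c.0 | (0 + 0)) + (b.0 + a.0 + b.b.0)) has moves --a--▸ m1
  m1 = 0\{b} | (0 + 0) | (c.0 | (0 + 0)) + (b.0 + a.0 + b.b.0) has moves --a--▸ m2, --b--▸ m2, --b--▸ m3, --c--▸ m4
  m2 = 0 has moves stopped
  m3 = b.0 has moves --b--▸ m2
  m4 = 0\{b} | (0 + 0) | (0 | (0 + 0)) has moves stopped
LTS(Q): 5 reachable states
  n0 = a.(0\{b} | (0 + 0) | (c.0 | (0 + 0)) + (b.b.0 + (b.0 + a.0))) has moves --a--▸ n1
  n1 = 0\{b} | (0 + 0) | (c.0 | (0 + 0)) + (b.b.0 + (b.0 + a.0)) has moves --a--▸ n2, --b--▸ n2, --b--▸ n3, --c--▸ n4
  n2 = 0 has moves stopped
  n3 = b.0 has moves --b--▸ n2
  n4 = 0\{b} | (0 + 0) | (0 | (0 + 0)) has moves stopped
Bisimilarity quotient blocks:
  B0 = {m0, n0}
  B1 = {m1, n1}
  B2 = {m2, m4, n2, n4}
  B3 = {m3, n3}
m0 ∈ B0, n0 ∈ B0 → same block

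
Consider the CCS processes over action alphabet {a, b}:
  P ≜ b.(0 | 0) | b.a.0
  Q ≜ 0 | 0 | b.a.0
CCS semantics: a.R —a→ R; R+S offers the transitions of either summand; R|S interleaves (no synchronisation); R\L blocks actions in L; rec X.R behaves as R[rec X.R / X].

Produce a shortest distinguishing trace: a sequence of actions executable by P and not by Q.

bb

Reachable graph of P (6 states):
  u0 = b.(0 | 0) | b.a.0 :: —b→ u1, —b→ u2
  u1 = 0 | 0 | b.a.0 :: —b→ u3
  u2 = b.(0 | 0) | a.0 :: —a→ u4, —b→ u3
  u3 = 0 | 0 | a.0 :: —a→ u5
  u4 = b.(0 | 0) | 0 :: —b→ u5
  u5 = 0 | 0 | 0 :: ·
Reachable graph of Q (3 states):
  v0 = 0 | 0 | b.a.0 :: —b→ v1
  v1 = 0 | 0 | a.0 :: —a→ v2
  v2 = 0 | 0 | 0 :: ·
Run σ = ⟨bb⟩ on P: start {u0}
  [1] b ⇒ {u1, u2}
  [2] b ⇒ {u3}
  ✓ P
Run σ = ⟨bb⟩ on Q: start {v0}
  [1] b ⇒ {v1}
  [2] b ⇒ ∅ (Q stuck)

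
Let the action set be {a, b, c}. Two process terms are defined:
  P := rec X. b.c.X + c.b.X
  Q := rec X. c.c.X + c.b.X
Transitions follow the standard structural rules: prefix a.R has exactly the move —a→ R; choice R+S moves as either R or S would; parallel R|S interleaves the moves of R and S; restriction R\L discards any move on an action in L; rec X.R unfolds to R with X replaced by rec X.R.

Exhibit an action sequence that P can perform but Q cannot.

Reachable graph of P (3 states):
  s0 = rec X. b.c.X + c.b.X | —b→ s1, —c→ s2
  s1 = c.(rec X. b.c.X + c.b.X) | —c→ s0
  s2 = b.(rec X. b.c.X + c.b.X) | —b→ s0
Reachable graph of Q (3 states):
  t0 = rec X. c.c.X + c.b.X | —c→ t1, —c→ t2
  t1 = b.(rec X. c.c.X + c.b.X) | —b→ t0
  t2 = c.(rec X. c.c.X + c.b.X) | —c→ t0
Executing b from P (initial set {s0}):
  [1] b ⇒ {s1}
  P completes σ.
Executing b from Q (initial set {t0}):
  [1] b ⇒ ∅ (Q stuck)

b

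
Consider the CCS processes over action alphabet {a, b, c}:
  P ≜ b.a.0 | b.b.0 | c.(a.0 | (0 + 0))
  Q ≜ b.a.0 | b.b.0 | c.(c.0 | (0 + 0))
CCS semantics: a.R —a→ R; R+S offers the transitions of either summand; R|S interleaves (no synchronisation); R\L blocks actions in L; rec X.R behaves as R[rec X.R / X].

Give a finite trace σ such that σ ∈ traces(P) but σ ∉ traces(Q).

ca

Reachable graph of P (27 states):
  s0 = b.a.0 | b.b.0 | c.(a.0 | (0 + 0)) :: --b--▸ s1, --b--▸ s2, --c--▸ s3
  s1 = a.0 | b.b.0 | c.(a.0 | (0 + 0)) :: --a--▸ s4, --b--▸ s5, --c--▸ s6
  s2 = b.a.0 | b.0 | c.(a.0 | (0 + 0)) :: --b--▸ s5, --b--▸ s7, --c--▸ s8
  s3 = b.a.0 | b.b.0 | (a.0 | (0 + 0)) :: --a--▸ s9, --b--▸ s6, --b--▸ s8
  s4 = 0 | b.b.0 | c.(a.0 | (0 + 0)) :: --b--▸ s10, --c--▸ s11
  s5 = a.0 | b.0 | c.(a.0 | (0 + 0)) :: --a--▸ s10, --b--▸ s12, --c--▸ s13
  s6 = a.0 | b.b.0 | (a.0 | (0 + 0)) :: --a--▸ s11, --a--▸ s14, --b--▸ s13
  s7 = b.a.0 | 0 | c.(a.0 | (0 + 0)) :: --b--▸ s12, --c--▸ s15
  s8 = b.a.0 | b.0 | (a.0 | (0 + 0)) :: --a--▸ s16, --b--▸ s13, --b--▸ s15
  s9 = b.a.0 | b.b.0 | (0 | (0 + 0)) :: --b--▸ s14, --b--▸ s16
  s10 = 0 | b.0 | c.(a.0 | (0 + 0)) :: --b--▸ s17, --c--▸ s18
  s11 = 0 | b.b.0 | (a.0 | (0 + 0)) :: --a--▸ s19, --b--▸ s18
  s12 = a.0 | 0 | c.(a.0 | (0 + 0)) :: --a--▸ s17, --c--▸ s20
  s13 = a.0 | b.0 | (a.0 | (0 + 0)) :: --a--▸ s18, --a--▸ s21, --b--▸ s20
  s14 = a.0 | b.b.0 | (0 | (0 + 0)) :: --a--▸ s19, --b--▸ s21
  s15 = b.a.0 | 0 | (a.0 | (0 + 0)) :: --a--▸ s22, --b--▸ s20
  s16 = b.a.0 | b.0 | (0 | (0 + 0)) :: --b--▸ s21, --b--▸ s22
  s17 = 0 | 0 | c.(a.0 | (0 + 0)) :: --c--▸ s23
  s18 = 0 | b.0 | (a.0 | (0 + 0)) :: --a--▸ s24, --b--▸ s23
  s19 = 0 | b.b.0 | (0 | (0 + 0)) :: --b--▸ s24
  s20 = a.0 | 0 | (a.0 | (0 + 0)) :: --a--▸ s23, --a--▸ s25
  s21 = a.0 | b.0 | (0 | (0 + 0)) :: --a--▸ s24, --b--▸ s25
  s22 = b.a.0 | 0 | (0 | (0 + 0)) :: --b--▸ s25
  s23 = 0 | 0 | (a.0 | (0 + 0)) :: --a--▸ s26
  s24 = 0 | b.0 | (0 | (0 + 0)) :: --b--▸ s26
  s25 = a.0 | 0 | (0 | (0 + 0)) :: --a--▸ s26
  s26 = 0 | 0 | (0 | (0 + 0)) :: deadlocked
Reachable graph of Q (27 states):
  t0 = b.a.0 | b.b.0 | c.(c.0 | (0 + 0)) :: --b--▸ t1, --b--▸ t2, --c--▸ t3
  t1 = a.0 | b.b.0 | c.(c.0 | (0 + 0)) :: --a--▸ t4, --b--▸ t5, --c--▸ t6
  t2 = b.a.0 | b.0 | c.(c.0 | (0 + 0)) :: --b--▸ t5, --b--▸ t7, --c--▸ t8
  t3 = b.a.0 | b.b.0 | (c.0 | (0 + 0)) :: --b--▸ t6, --b--▸ t8, --c--▸ t9
  t4 = 0 | b.b.0 | c.(c.0 | (0 + 0)) :: --b--▸ t10, --c--▸ t11
  t5 = a.0 | b.0 | c.(c.0 | (0 + 0)) :: --a--▸ t10, --b--▸ t12, --c--▸ t13
  t6 = a.0 | b.b.0 | (c.0 | (0 + 0)) :: --a--▸ t11, --b--▸ t13, --c--▸ t14
  t7 = b.a.0 | 0 | c.(c.0 | (0 + 0)) :: --b--▸ t12, --c--▸ t15
  t8 = b.a.0 | b.0 | (c.0 | (0 + 0)) :: --b--▸ t13, --b--▸ t15, --c--▸ t16
  t9 = b.a.0 | b.b.0 | (0 | (0 + 0)) :: --b--▸ t14, --b--▸ t16
  t10 = 0 | b.0 | c.(c.0 | (0 + 0)) :: --b--▸ t17, --c--▸ t18
  t11 = 0 | b.b.0 | (c.0 | (0 + 0)) :: --b--▸ t18, --c--▸ t19
  t12 = a.0 | 0 | c.(c.0 | (0 + 0)) :: --a--▸ t17, --c--▸ t20
  t13 = a.0 | b.0 | (c.0 | (0 + 0)) :: --a--▸ t18, --b--▸ t20, --c--▸ t21
  t14 = a.0 | b.b.0 | (0 | (0 + 0)) :: --a--▸ t19, --b--▸ t21
  t15 = b.a.0 | 0 | (c.0 | (0 + 0)) :: --b--▸ t20, --c--▸ t22
  t16 = b.a.0 | b.0 | (0 | (0 + 0)) :: --b--▸ t21, --b--▸ t22
  t17 = 0 | 0 | c.(c.0 | (0 + 0)) :: --c--▸ t23
  t18 = 0 | b.0 | (c.0 | (0 + 0)) :: --b--▸ t23, --c--▸ t24
  t19 = 0 | b.b.0 | (0 | (0 + 0)) :: --b--▸ t24
  t20 = a.0 | 0 | (c.0 | (0 + 0)) :: --a--▸ t23, --c--▸ t25
  t21 = a.0 | b.0 | (0 | (0 + 0)) :: --a--▸ t24, --b--▸ t25
  t22 = b.a.0 | 0 | (0 | (0 + 0)) :: --b--▸ t25
  t23 = 0 | 0 | (c.0 | (0 + 0)) :: --c--▸ t26
  t24 = 0 | b.0 | (0 | (0 + 0)) :: --b--▸ t26
  t25 = a.0 | 0 | (0 | (0 + 0)) :: --a--▸ t26
  t26 = 0 | 0 | (0 | (0 + 0)) :: deadlocked
Trace ⟨ca⟩ through P, begin at {s0}:
  [1] c ⇒ {s3}
  [2] a ⇒ {s9}
  ✓ P
Trace ⟨ca⟩ through Q, begin at {t0}:
  [1] c ⇒ {t3}
  [2] a ⇒ ∅  — Q cannot continue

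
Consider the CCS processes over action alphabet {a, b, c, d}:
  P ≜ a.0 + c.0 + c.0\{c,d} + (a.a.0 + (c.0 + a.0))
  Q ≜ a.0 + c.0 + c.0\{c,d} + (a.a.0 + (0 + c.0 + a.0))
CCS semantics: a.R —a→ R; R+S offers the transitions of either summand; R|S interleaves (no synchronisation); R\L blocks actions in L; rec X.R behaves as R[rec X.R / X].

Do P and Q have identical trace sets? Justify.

traces(P) = traces(Q)

P's transition system — 4 states:
  u0 = a.0 + c.0 + c.0\{c,d} + (a.a.0 + (c.0 + a.0)) ⊢ ··a··> u1, ··a··> u2, ··c··> u1, ··c··> u3
  u1 = 0 ⊢ deadlocked
  u2 = a.0 ⊢ ··a··> u1
  u3 = 0\{c,d} ⊢ deadlocked
Q's transition system — 4 states:
  v0 = a.0 + c.0 + c.0\{c,d} + (a.a.0 + (0 + c.0 + a.0)) ⊢ ··a··> v1, ··a··> v2, ··c··> v1, ··c··> v3
  v1 = 0 ⊢ deadlocked
  v2 = a.0 ⊢ ··a··> v1
  v3 = 0\{c,d} ⊢ deadlocked
Coarsest stable partition (strong bisimilarity classes):
  B0 = {u0, v0}
  B1 = {u1, u3, v1, v3}
  B2 = {u2, v2}
u0 ∈ B0, v0 ∈ B0 → same block
Bisimilar ⇒ trace-equivalent.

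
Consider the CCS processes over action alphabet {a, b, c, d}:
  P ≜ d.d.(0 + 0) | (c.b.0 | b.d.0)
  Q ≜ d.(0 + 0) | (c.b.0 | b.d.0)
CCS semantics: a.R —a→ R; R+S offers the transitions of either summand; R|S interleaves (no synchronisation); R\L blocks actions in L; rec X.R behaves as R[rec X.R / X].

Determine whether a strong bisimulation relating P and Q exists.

not bisimilar

P's transition system — 27 states:
  u0 = d.d.(0 + 0) | (c.b.0 | b.d.0) | —b→ u1, —c→ u2, —d→ u3
  u1 = d.d.(0 + 0) | (c.b.0 | d.0) | —c→ u4, —d→ u5, —d→ u6
  u2 = d.d.(0 + 0) | (b.0 | b.d.0) | —b→ u4, —b→ u7, —d→ u8
  u3 = d.(0 + 0) | (c.b.0 | b.d.0) | —b→ u5, —c→ u8, —d→ u9
  u4 = d.d.(0 + 0) | (b.0 | d.0) | —b→ u10, —d→ u11, —d→ u12
  u5 = d.(0 + 0) | (c.b.0 | d.0) | —c→ u11, —d→ u13, —d→ u14
  u6 = d.d.(0 + 0) | (c.b.0 | 0) | —c→ u12, —d→ u14
  u7 = d.d.(0 + 0) | (0 | b.d.0) | —b→ u10, —d→ u15
  u8 = d.(0 + 0) | (b.0 | b.d.0) | —b→ u11, —b→ u15, —d→ u16
  u9 = (0 + 0) | (c.b.0 | b.d.0) | —b→ u13, —c→ u16
  u10 = d.d.(0 + 0) | (0 | d.0) | —d→ u17, —d→ u18
  u11 = d.(0 + 0) | (b.0 | d.0) | —b→ u17, —d→ u19, —d→ u20
  u12 = d.d.(0 + 0) | (b.0 | 0) | —b→ u18, —d→ u20
  u13 = (0 + 0) | (c.b.0 | d.0) | —c→ u19, —d→ u21
  u14 = d.(0 + 0) | (c.b.0 | 0) | —c→ u20, —d→ u21
  u15 = d.(0 + 0) | (0 | b.d.0) | —b→ u17, —d→ u22
  u16 = (0 + 0) | (b.0 | b.d.0) | —b→ u19, —b→ u22
  u17 = d.(0 + 0) | (0 | d.0) | —d→ u23, —d→ u24
  u18 = d.d.(0 + 0) | (0 | 0) | —d→ u24
  u19 = (0 + 0) | (b.0 | d.0) | —b→ u23, —d→ u25
  u20 = d.(0 + 0) | (b.0 | 0) | —b→ u24, —d→ u25
  u21 = (0 + 0) | (c.b.0 | 0) | —c→ u25
  u22 = (0 + 0) | (0 | b.d.0) | —b→ u23
  u23 = (0 + 0) | (0 | d.0) | —d→ u26
  u24 = d.(0 + 0) | (0 | 0) | —d→ u26
  u25 = (0 + 0) | (b.0 | 0) | —b→ u26
  u26 = (0 + 0) | (0 | 0) | stopped
Q's transition system — 18 states:
  v0 = d.(0 + 0) | (c.b.0 | b.d.0) | —b→ v1, —c→ v2, —d→ v3
  v1 = d.(0 + 0) | (c.b.0 | d.0) | —c→ v4, —d→ v5, —d→ v6
  v2 = d.(0 + 0) | (b.0 | b.d.0) | —b→ v4, —b→ v7, —d→ v8
  v3 = (0 + 0) | (c.b.0 | b.d.0) | —b→ v5, —c→ v8
  v4 = d.(0 + 0) | (b.0 | d.0) | —b→ v9, —d→ v10, —d→ v11
  v5 = (0 + 0) | (c.b.0 | d.0) | —c→ v10, —d→ v12
  v6 = d.(0 + 0) | (c.b.0 | 0) | —c→ v11, —d→ v12
  v7 = d.(0 + 0) | (0 | b.d.0) | —b→ v9, —d→ v13
  v8 = (0 + 0) | (b.0 | b.d.0) | —b→ v10, —b→ v13
  v9 = d.(0 + 0) | (0 | d.0) | —d→ v14, —d→ v15
  v10 = (0 + 0) | (b.0 | d.0) | —b→ v14, —d→ v16
  v11 = d.(0 + 0) | (b.0 | 0) | —b→ v15, —d→ v16
  v12 = (0 + 0) | (c.b.0 | 0) | —c→ v16
  v13 = (0 + 0) | (0 | b.d.0) | —b→ v14
  v14 = (0 + 0) | (0 | d.0) | —d→ v17
  v15 = d.(0 + 0) | (0 | 0) | —d→ v17
  v16 = (0 + 0) | (b.0 | 0) | —b→ v17
  v17 = (0 + 0) | (0 | 0) | stopped
Bisimilarity quotient blocks:
  B0 = {u0}
  B1 = {u1}
  B2 = {u5, u6, v1}
  B3 = {u13, u14, v5, v6}
  B4 = {u19, u20, v10, v11}
  B5 = {u23, u24, v14, v15}
  B6 = {u26, v17}
  B7 = {u25, v16}
  B8 = {u21, v12}
  B9 = {u11, u12, v4}
  B10 = {u17, u18, v9}
  B11 = {u4}
  B12 = {u10}
  B13 = {u2}
  B14 = {u7}
  B15 = {u15, v7}
  B16 = {u22, v13}
  B17 = {u8, v2}
  B18 = {u16, v8}
  B19 = {u3, v0}
  B20 = {u9, v3}
u0 ∈ B0, v0 ∈ B19 → different blocks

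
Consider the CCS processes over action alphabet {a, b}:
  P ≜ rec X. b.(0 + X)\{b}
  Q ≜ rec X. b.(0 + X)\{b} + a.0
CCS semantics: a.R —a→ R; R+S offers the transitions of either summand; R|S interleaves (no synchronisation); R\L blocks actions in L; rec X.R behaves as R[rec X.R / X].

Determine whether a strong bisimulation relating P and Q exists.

Reachable graph of P (2 states):
  p0 = rec X. b.(0 + X)\{b} | ··b··> p1
  p1 = (0 + (rec X. b.(0 + X)\{b}))\{b} | (no moves)
Reachable graph of Q (4 states):
  q0 = rec X. b.(0 + X)\{b} + a.0 | ··a··> q1, ··b··> q2
  q1 = 0 | (no moves)
  q2 = (0 + (rec X. b.(0 + X)\{b} + a.0))\{b} | ··a··> q3
  q3 = 0\{b} | (no moves)
Coarsest stable partition (strong bisimilarity classes):
  B0 = {p0}
  B1 = {p1, q1, q3}
  B2 = {q0}
  B3 = {q2}
p0 ∈ B0, q0 ∈ B2 → different blocks

not bisimilar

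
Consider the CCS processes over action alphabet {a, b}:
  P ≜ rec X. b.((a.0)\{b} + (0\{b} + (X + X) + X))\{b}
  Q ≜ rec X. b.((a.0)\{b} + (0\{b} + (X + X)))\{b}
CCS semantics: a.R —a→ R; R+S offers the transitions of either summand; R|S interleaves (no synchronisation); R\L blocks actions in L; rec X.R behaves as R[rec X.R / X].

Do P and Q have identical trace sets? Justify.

trace-equivalent

Reachable graph of P (3 states):
  u0 = rec X. b.((a.0)\{b} + (0\{b} + (X + X) + X))\{b} has moves --b--▸ u1
  u1 = ((a.0)\{b} + (0\{b} + ((rec X. b.((a.0)\{b} + (0\{b} + (X + X) + X))\{b}) + (rec X. b.((a.0)\{b} + (0\{b} + (X + X) + X))\{b})) + (rec X. b.((a.0)\{b} + (0\{b} + (X + X) + X))\{b})))\{b} has moves --a--▸ u2
  u2 = 0\{b}\{b} has moves ·
Reachable graph of Q (3 states):
  v0 = rec X. b.((a.0)\{b} + (0\{b} + (X + X)))\{b} has moves --b--▸ v1
  v1 = ((a.0)\{b} + (0\{b} + ((rec X. b.((a.0)\{b} + (0\{b} + (X + X)))\{b}) + (rec X. b.((a.0)\{b} + (0\{b} + (X + X)))\{b}))))\{b} has moves --a--▸ v2
  v2 = 0\{b}\{b} has moves ·
Partition-refinement fixed point:
  B0 = {u0, v0}
  B1 = {u1, v1}
  B2 = {u2, v2}
u0 ∈ B0, v0 ∈ B0 → same block
Bisimilar ⇒ trace-equivalent.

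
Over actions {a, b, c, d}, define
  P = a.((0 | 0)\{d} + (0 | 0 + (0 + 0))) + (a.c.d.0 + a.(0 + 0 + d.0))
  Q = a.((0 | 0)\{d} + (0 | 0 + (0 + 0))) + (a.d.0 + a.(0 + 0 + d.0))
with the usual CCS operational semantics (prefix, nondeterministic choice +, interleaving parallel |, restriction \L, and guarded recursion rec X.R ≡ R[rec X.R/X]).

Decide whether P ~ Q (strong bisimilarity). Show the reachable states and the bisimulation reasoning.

P ≁ Q

LTS(P): 6 reachable states
  u0 = a.((0 | 0)\{d} + (0 | 0 + (0 + 0))) + (a.c.d.0 + a.(0 + 0 + d.0)) → —a→ u1, —a→ u2, —a→ u3
  u1 = (0 | 0)\{d} + (0 | 0 + (0 + 0)) → deadlocked
  u2 = 0 + 0 + d.0 → —d→ u4
  u3 = c.d.0 → —c→ u5
  u4 = 0 → deadlocked
  u5 = d.0 → —d→ u4
LTS(Q): 5 reachable states
  v0 = a.((0 | 0)\{d} + (0 | 0 + (0 + 0))) + (a.d.0 + a.(0 + 0 + d.0)) → —a→ v1, —a→ v2, —a→ v3
  v1 = (0 | 0)\{d} + (0 | 0 + (0 + 0)) → deadlocked
  v2 = 0 + 0 + d.0 → —d→ v4
  v3 = d.0 → —d→ v4
  v4 = 0 → deadlocked
Bisimilarity quotient blocks:
  B0 = {u0}
  B1 = {u3}
  B2 = {u2, u5, v2, v3}
  B3 = {u1, u4, v1, v4}
  B4 = {v0}
u0 ∈ B0, v0 ∈ B4 → different blocks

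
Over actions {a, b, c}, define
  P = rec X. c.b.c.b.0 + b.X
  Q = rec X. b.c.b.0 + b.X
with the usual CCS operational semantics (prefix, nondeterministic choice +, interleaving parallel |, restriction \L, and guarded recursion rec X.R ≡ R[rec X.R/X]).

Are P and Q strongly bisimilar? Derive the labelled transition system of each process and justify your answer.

not bisimilar

LTS(P): 5 reachable states
  p0 = rec X. c.b.c.b.0 + b.X → ··b··> p0, ··c··> p1
  p1 = b.c.b.0 → ··b··> p2
  p2 = c.b.0 → ··c··> p3
  p3 = b.0 → ··b··> p4
  p4 = 0 → (no moves)
LTS(Q): 4 reachable states
  q0 = rec X. b.c.b.0 + b.X → ··b··> q0, ··b··> q1
  q1 = c.b.0 → ··c··> q2
  q2 = b.0 → ··b··> q3
  q3 = 0 → (no moves)
Partition-refinement fixed point:
  B0 = {p0}
  B1 = {p1}
  B2 = {p2, q1}
  B3 = {p3, q2}
  B4 = {p4, q3}
  B5 = {q0}
p0 ∈ B0, q0 ∈ B5 → different blocks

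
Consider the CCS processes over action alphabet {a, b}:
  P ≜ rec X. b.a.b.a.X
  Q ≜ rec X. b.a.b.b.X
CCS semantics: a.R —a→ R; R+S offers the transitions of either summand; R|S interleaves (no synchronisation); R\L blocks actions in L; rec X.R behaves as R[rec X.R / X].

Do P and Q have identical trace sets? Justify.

Reachable graph of P (4 states):
  m0 = rec X. b.a.b.a.X | ··b··> m1
  m1 = a.b.a.(rec X. b.a.b.a.X) | ··a··> m2
  m2 = b.a.(rec X. b.a.b.a.X) | ··b··> m3
  m3 = a.(rec X. b.a.b.a.X) | ··a··> m0
Reachable graph of Q (4 states):
  n0 = rec X. b.a.b.b.X | ··b··> n1
  n1 = a.b.b.(rec X. b.a.b.b.X) | ··a··> n2
  n2 = b.b.(rec X. b.a.b.b.X) | ··b··> n3
  n3 = b.(rec X. b.a.b.b.X) | ··b··> n0
Run σ = ⟨baba⟩ on P: start {m0}
  [1] b ⇒ {m1}
  [2] a ⇒ {m2}
  [3] b ⇒ {m3}
  [4] a ⇒ {m0}
  — P admits the full trace.
Run σ = ⟨baba⟩ on Q: start {n0}
  [1] b ⇒ {n1}
  [2] a ⇒ {n2}
  [3] b ⇒ {n3}
  [4] a ⇒ ∅  — Q cannot continue

NO — witness ⟨baba⟩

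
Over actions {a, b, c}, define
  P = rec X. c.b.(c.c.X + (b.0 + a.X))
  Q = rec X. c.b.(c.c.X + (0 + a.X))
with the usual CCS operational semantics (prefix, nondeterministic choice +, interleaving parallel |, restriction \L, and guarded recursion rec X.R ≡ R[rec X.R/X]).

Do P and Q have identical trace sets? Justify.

NO — witness ⟨cbb⟩

LTS(P): 5 reachable states
  u0 = rec X. c.b.(c.c.X + (b.0 + a.X)) | —c→ u1
  u1 = b.(c.c.(rec X. c.b.(c.c.X + (b.0 + a.X))) + (b.0 + a.(rec X. c.b.(c.c.X + (b.0 + a.X))))) | —b→ u2
  u2 = c.c.(rec X. c.b.(c.c.X + (b.0 + a.X))) + (b.0 + a.(rec X. c.b.(c.c.X + (b.0 + a.X)))) | —a→ u0, —b→ u3, —c→ u4
  u3 = 0 | stopped
  u4 = c.(rec X. c.b.(c.c.X + (b.0 + a.X))) | —c→ u0
LTS(Q): 4 reachable states
  v0 = rec X. c.b.(c.c.X + (0 + a.X)) | —c→ v1
  v1 = b.(c.c.(rec X. c.b.(c.c.X + (0 + a.X))) + (0 + a.(rec X. c.b.(c.c.X + (0 + a.X))))) | —b→ v2
  v2 = c.c.(rec X. c.b.(c.c.X + (0 + a.X))) + (0 + a.(rec X. c.b.(c.c.X + (0 + a.X)))) | —a→ v0, —c→ v3
  v3 = c.(rec X. c.b.(c.c.X + (0 + a.X))) | —c→ v0
Trace ⟨cbb⟩ through P, begin at {u0}:
  step 1 (c): {u1}
  step 2 (b): {u2}
  step 3 (b): {u3}
  P completes σ.
Trace ⟨cbb⟩ through Q, begin at {v0}:
  step 1 (c): {v1}
  step 2 (b): {v2}
  step 3 (b): ∅ (Q stuck)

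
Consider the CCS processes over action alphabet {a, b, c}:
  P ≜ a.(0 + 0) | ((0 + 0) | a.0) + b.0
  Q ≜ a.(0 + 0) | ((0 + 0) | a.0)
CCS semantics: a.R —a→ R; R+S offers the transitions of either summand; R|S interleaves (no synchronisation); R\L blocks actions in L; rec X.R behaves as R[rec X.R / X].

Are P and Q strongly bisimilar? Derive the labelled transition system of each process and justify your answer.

Reachable graph of P (5 states):
  s0 = a.(0 + 0) | ((0 + 0) | a.0) + b.0 has moves ··a··> s1, ··a··> s2, ··b··> s3
  s1 = (0 + 0) | ((0 + 0) | a.0) has moves ··a··> s4
  s2 = a.(0 + 0) | ((0 + 0) | 0) has moves ··a··> s4
  s3 = 0 has moves ∅
  s4 = (0 + 0) | ((0 + 0) | 0) has moves ∅
Reachable graph of Q (4 states):
  t0 = a.(0 + 0) | ((0 + 0) | a.0) has moves ··a··> t1, ··a··> t2
  t1 = (0 + 0) | ((0 + 0) | a.0) has moves ··a··> t3
  t2 = a.(0 + 0) | ((0 + 0) | 0) has moves ··a··> t3
  t3 = (0 + 0) | ((0 + 0) | 0) has moves ∅
Partition-refinement fixed point:
  B0 = {s0}
  B1 = {s1, s2, t1, t2}
  B2 = {s3, s4, t3}
  B3 = {t0}
s0 ∈ B0, t0 ∈ B3 → different blocks

NO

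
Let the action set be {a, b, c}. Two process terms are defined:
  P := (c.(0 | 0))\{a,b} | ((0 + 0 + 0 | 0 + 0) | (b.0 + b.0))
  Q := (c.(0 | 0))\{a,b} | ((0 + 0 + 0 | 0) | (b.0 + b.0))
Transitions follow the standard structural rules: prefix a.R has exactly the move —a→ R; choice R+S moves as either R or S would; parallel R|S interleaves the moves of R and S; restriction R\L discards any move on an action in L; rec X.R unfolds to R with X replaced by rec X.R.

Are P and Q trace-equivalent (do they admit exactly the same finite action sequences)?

YES

Reachable graph of P (4 states):
  m0 = (c.(0 | 0))\{a,b} | ((0 + 0 + 0 | 0 + 0) | (b.0 + b.0)) :: --b--▸ m1, --c--▸ m2
  m1 = (c.(0 | 0))\{a,b} | ((0 + 0 + 0 | 0 + 0) | 0) :: --c--▸ m3
  m2 = (0 | 0)\{a,b} | ((0 + 0 + 0 | 0 + 0) | (b.0 + b.0)) :: --b--▸ m3
  m3 = (0 | 0)\{a,b} | ((0 + 0 + 0 | 0 + 0) | 0) :: ·
Reachable graph of Q (4 states):
  n0 = (c.(0 | 0))\{a,b} | ((0 + 0 + 0 | 0) | (b.0 + b.0)) :: --b--▸ n1, --c--▸ n2
  n1 = (c.(0 | 0))\{a,b} | ((0 + 0 + 0 | 0) | 0) :: --c--▸ n3
  n2 = (0 | 0)\{a,b} | ((0 + 0 + 0 | 0) | (b.0 + b.0)) :: --b--▸ n3
  n3 = (0 | 0)\{a,b} | ((0 + 0 + 0 | 0) | 0) :: ·
Coarsest stable partition (strong bisimilarity classes):
  B0 = {m0, n0}
  B1 = {m1, n1}
  B2 = {m3, n3}
  B3 = {m2, n2}
m0 ∈ B0, n0 ∈ B0 → same block
Bisimilar ⇒ trace-equivalent.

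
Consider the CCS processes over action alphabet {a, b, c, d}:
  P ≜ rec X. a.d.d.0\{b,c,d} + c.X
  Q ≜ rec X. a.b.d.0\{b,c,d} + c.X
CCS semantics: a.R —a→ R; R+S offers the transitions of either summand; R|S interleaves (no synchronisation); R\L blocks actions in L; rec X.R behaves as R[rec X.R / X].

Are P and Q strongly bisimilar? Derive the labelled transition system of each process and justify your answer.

NO

LTS(P): 4 reachable states
  m0 = rec X. a.d.d.0\{b,c,d} + c.X | -a-> m1, -c-> m0
  m1 = d.d.0\{b,c,d} | -d-> m2
  m2 = d.0\{b,c,d} | -d-> m3
  m3 = 0\{b,c,d} | deadlocked
LTS(Q): 4 reachable states
  n0 = rec X. a.b.d.0\{b,c,d} + c.X | -a-> n1, -c-> n0
  n1 = b.d.0\{b,c,d} | -b-> n2
  n2 = d.0\{b,c,d} | -d-> n3
  n3 = 0\{b,c,d} | deadlocked
Coarsest stable partition (strong bisimilarity classes):
  B0 = {m0}
  B1 = {m1}
  B2 = {m2, n2}
  B3 = {m3, n3}
  B4 = {n0}
  B5 = {n1}
m0 ∈ B0, n0 ∈ B4 → different blocks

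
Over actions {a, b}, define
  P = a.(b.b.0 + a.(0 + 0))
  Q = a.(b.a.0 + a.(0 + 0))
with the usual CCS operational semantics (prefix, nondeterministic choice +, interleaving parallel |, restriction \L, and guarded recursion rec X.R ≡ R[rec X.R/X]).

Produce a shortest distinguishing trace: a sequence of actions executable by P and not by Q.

P's transition system — 5 states:
  p0 = a.(b.b.0 + a.(0 + 0)) | =a=> p1
  p1 = b.b.0 + a.(0 + 0) | =a=> p2, =b=> p3
  p2 = 0 + 0 | stopped
  p3 = b.0 | =b=> p4
  p4 = 0 | stopped
Q's transition system — 5 states:
  q0 = a.(b.a.0 + a.(0 + 0)) | =a=> q1
  q1 = b.a.0 + a.(0 + 0) | =a=> q2, =b=> q3
  q2 = 0 + 0 | stopped
  q3 = a.0 | =a=> q4
  q4 = 0 | stopped
Run σ = ⟨abb⟩ on P: start {p0}
  [1] a ⇒ {p1}
  [2] b ⇒ {p3}
  [3] b ⇒ {p4}
  — P admits the full trace.
Run σ = ⟨abb⟩ on Q: start {q0}
  [1] a ⇒ {q1}
  [2] b ⇒ {q3}
  [3] b ⇒ ∅  — Q cannot continue

abb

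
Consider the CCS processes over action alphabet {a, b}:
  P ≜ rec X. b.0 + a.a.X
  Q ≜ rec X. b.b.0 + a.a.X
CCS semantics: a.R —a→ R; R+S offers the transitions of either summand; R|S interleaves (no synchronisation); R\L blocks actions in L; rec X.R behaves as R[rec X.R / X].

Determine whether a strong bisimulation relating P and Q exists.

P's transition system — 3 states:
  s0 = rec X. b.0 + a.a.X → —a→ s1, —b→ s2
  s1 = a.(rec X. b.0 + a.a.X) → —a→ s0
  s2 = 0 → (no moves)
Q's transition system — 4 states:
  t0 = rec X. b.b.0 + a.a.X → —a→ t1, —b→ t2
  t1 = a.(rec X. b.b.0 + a.a.X) → —a→ t0
  t2 = b.0 → —b→ t3
  t3 = 0 → (no moves)
Bisimilarity quotient blocks:
  B0 = {s0}
  B1 = {s1}
  B2 = {s2, t3}
  B3 = {t0}
  B4 = {t1}
  B5 = {t2}
s0 ∈ B0, t0 ∈ B3 → different blocks

P ≁ Q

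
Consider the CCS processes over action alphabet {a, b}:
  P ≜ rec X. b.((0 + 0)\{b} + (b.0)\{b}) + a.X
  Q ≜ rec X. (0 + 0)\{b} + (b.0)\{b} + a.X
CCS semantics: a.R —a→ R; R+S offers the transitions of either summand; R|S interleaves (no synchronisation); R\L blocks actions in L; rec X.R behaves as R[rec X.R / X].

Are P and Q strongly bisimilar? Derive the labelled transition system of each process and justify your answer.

NO

P's transition system — 2 states:
  p0 = rec X. b.((0 + 0)\{b} + (b.0)\{b}) + a.X | -a-> p0, -b-> p1
  p1 = (0 + 0)\{b} + (b.0)\{b} | ∅
Q's transition system — 1 states:
  q0 = rec X. (0 + 0)\{b} + (b.0)\{b} + a.X | -a-> q0
Partition-refinement fixed point:
  B0 = {p0}
  B1 = {p1}
  B2 = {q0}
p0 ∈ B0, q0 ∈ B2 → different blocks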